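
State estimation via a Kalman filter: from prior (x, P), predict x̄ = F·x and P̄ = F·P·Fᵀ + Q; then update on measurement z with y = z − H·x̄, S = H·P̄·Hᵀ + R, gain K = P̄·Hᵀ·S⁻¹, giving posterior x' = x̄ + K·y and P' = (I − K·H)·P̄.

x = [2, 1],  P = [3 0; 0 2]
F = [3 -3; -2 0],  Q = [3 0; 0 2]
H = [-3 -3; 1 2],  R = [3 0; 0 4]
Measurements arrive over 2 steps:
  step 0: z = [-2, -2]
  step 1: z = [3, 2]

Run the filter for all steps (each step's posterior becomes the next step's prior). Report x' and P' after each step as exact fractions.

step 0: x' = [215/58, -2113/696], P' = [120/29 -103/29; -103/29 1145/348]
step 1: x' = [-16220/7767, 86464/69903], P' = [8860/2589 -66116/23301; -66116/23301 541270/209709]

step 0: x̄ = F·x = [3, -4]
step 0: P̄ = F·P·Fᵀ + Q = [48 -18; -18 14]
step 0: y = z − H·x̄ = [-5, 3]
step 0: S = H·P̄·Hᵀ + R = [237 -66; -66 36]
step 0: K = P̄·Hᵀ·S⁻¹ = [-17/29 -43/58; 91/348 527/696]
step 0: x' = x̄ + K·y = [215/58, -2113/696]
step 0: P' = (I − K·H)·P̄ = [120/29 -103/29; -103/29 1145/348]
step 1: x̄ = F·x = [4693/232, -215/29]
step 1: P̄ = F·P·Fᵀ + Q = [15519/116 -1338/29; -1338/29 538/29]
step 1: y = z − H·x̄ = [9615/232, -789/232]
step 1: S = H·P̄·Hᵀ + R = [63051/116 -11301/116; -11301/116 3183/116]
step 1: K = P̄·Hᵀ·S⁻¹ = [-13624/23301 -13123/23301; 53774/209709 121874/209709]
step 1: x' = x̄ + K·y = [-16220/7767, 86464/69903]
step 1: P' = (I − K·H)·P̄ = [8860/2589 -66116/23301; -66116/23301 541270/209709]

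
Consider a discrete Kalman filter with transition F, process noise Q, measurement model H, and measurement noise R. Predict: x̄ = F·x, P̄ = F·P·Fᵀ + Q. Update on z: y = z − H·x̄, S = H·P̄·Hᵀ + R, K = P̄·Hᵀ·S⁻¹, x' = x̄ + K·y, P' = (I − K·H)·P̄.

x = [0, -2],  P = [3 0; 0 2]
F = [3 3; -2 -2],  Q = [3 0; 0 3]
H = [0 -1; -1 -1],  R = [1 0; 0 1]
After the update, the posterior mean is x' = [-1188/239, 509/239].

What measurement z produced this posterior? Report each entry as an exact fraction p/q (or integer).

z = [-2, 3]

x̄ = F·x = [-6, 4]
P̄ = F·P·Fᵀ + Q = [48 -30; -30 23]
S = H·P̄·Hᵀ + R = [24 -7; -7 12]
K = P̄·Hᵀ·S⁻¹ = [234/239 -222/239; -227/239 7/239]
x' − x̄ = [246/239, -447/239] = K·y
y = (KᵀK)⁻¹·Kᵀ·(x' − x̄) = [2, 1]
z = y + H·x̄ = [2, 1] + [-4, 2] = [-2, 3]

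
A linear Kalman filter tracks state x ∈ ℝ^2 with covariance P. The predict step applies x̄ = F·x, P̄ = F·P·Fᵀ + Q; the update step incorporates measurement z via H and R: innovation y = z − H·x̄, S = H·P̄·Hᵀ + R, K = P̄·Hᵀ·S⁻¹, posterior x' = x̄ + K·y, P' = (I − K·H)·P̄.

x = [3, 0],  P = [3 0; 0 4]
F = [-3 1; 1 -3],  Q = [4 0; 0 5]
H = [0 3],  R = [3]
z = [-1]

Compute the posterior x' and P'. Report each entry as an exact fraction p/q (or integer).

x̄ = F·x = [-9, 3]
P̄ = F·P·Fᵀ + Q = [35 -21; -21 44]
y = z − H·x̄ = [-10]
S = H·P̄·Hᵀ + R = [399]
K = P̄·Hᵀ·S⁻¹ = [-3/19; 44/133]
x' = x̄ + K·y = [-141/19, -41/133]
P' = (I − K·H)·P̄ = [476/19 -3/19; -3/19 44/133]

x' = [-141/19, -41/133]
P' = [476/19 -3/19; -3/19 44/133]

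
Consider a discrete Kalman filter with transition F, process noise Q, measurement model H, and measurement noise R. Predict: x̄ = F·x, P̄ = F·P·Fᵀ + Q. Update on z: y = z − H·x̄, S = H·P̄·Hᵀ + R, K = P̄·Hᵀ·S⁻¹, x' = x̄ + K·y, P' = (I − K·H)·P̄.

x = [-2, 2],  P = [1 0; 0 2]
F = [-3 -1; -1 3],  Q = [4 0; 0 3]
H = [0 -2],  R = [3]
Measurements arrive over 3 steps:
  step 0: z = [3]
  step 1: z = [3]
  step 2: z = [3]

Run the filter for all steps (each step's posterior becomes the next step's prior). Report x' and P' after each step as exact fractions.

step 0: x' = [478/91, -108/91], P' = [1329/91 -9/91; -9/91 66/91]
step 1: x' = [-672/281, -482/281], P' = [18239/281 351/281; 351/281 2250/3091]
step 2: x' = [10273876/837217, -1267458/837217], P' = [87302623/837217 1692747/837217; 1692747/837217 620958/837217]

step 0: x̄ = F·x = [4, 8]
step 0: P̄ = F·P·Fᵀ + Q = [15 -3; -3 22]
step 0: y = z − H·x̄ = [19]
step 0: S = H·P̄·Hᵀ + R = [91]
step 0: K = P̄·Hᵀ·S⁻¹ = [6/91; -44/91]
step 0: x' = x̄ + K·y = [478/91, -108/91]
step 0: P' = (I − K·H)·P̄ = [1329/91 -9/91; -9/91 66/91]
step 1: x̄ = F·x = [-102/7, -802/91]
step 1: P̄ = F·P·Fᵀ + Q = [949/7 297/7; 297/7 2250/91]
step 1: y = z − H·x̄ = [-1331/91]
step 1: S = H·P̄·Hᵀ + R = [9273/91]
step 1: K = P̄·Hᵀ·S⁻¹ = [-234/281; -1500/3091]
step 1: x' = x̄ + K·y = [-672/281, -482/281]
step 1: P' = (I − K·H)·P̄ = [18239/281 351/281; 351/281 2250/3091]
step 2: x̄ = F·x = [2498/281, -774/281]
step 2: P̄ = F·P·Fᵀ + Q = [1843441/3091 564249/3091; 564249/3091 206986/3091]
step 2: y = z − H·x̄ = [-705/281]
step 2: S = H·P̄·Hᵀ + R = [837217/3091]
step 2: K = P̄·Hᵀ·S⁻¹ = [-1128498/837217; -413972/837217]
step 2: x' = x̄ + K·y = [10273876/837217, -1267458/837217]
step 2: P' = (I − K·H)·P̄ = [87302623/837217 1692747/837217; 1692747/837217 620958/837217]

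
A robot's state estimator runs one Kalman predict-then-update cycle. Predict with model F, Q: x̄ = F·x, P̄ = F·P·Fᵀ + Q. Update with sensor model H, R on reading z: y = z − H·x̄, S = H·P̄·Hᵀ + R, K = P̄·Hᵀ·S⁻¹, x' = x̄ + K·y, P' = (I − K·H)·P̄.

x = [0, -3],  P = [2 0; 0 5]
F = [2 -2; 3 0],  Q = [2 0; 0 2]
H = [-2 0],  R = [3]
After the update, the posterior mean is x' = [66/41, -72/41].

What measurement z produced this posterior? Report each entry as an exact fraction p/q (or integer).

x̄ = F·x = [6, 0]
P̄ = F·P·Fᵀ + Q = [30 12; 12 20]
S = H·P̄·Hᵀ + R = [123]
K = P̄·Hᵀ·S⁻¹ = [-20/41; -8/41]
x' − x̄ = [-180/41, -72/41] = K·y
y = (KᵀK)⁻¹·Kᵀ·(x' − x̄) = [9]
z = y + H·x̄ = [9] + [-12] = [-3]

z = [-3]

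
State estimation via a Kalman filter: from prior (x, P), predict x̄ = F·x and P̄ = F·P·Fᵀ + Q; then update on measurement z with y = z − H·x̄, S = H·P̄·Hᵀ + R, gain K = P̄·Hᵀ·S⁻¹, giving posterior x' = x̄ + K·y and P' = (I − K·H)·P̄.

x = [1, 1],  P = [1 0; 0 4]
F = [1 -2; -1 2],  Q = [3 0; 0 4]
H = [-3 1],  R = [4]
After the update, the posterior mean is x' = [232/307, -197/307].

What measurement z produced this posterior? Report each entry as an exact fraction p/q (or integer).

x̄ = F·x = [-1, 1]
P̄ = F·P·Fᵀ + Q = [20 -17; -17 21]
S = H·P̄·Hᵀ + R = [307]
K = P̄·Hᵀ·S⁻¹ = [-77/307; 72/307]
x' − x̄ = [539/307, -504/307] = K·y
y = (KᵀK)⁻¹·Kᵀ·(x' − x̄) = [-7]
z = y + H·x̄ = [-7] + [4] = [-3]

z = [-3]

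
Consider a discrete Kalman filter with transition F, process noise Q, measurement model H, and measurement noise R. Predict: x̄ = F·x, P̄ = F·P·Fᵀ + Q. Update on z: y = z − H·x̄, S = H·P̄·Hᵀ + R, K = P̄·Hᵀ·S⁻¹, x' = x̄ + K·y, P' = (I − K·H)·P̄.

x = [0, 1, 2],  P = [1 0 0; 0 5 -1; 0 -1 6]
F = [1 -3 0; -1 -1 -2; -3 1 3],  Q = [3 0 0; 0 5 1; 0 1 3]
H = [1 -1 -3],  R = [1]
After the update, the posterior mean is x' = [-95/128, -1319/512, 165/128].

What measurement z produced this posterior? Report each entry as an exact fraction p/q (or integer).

z = [-2]

x̄ = F·x = [-3, -5, 7]
P̄ = F·P·Fᵀ + Q = [49 8 -9; 8 31 -32; -9 -32 65]
S = H·P̄·Hᵀ + R = [512]
K = P̄·Hᵀ·S⁻¹ = [17/128; 73/512; -43/128]
x' − x̄ = [289/128, 1241/512, -731/128] = K·y
y = (KᵀK)⁻¹·Kᵀ·(x' − x̄) = [17]
z = y + H·x̄ = [17] + [-19] = [-2]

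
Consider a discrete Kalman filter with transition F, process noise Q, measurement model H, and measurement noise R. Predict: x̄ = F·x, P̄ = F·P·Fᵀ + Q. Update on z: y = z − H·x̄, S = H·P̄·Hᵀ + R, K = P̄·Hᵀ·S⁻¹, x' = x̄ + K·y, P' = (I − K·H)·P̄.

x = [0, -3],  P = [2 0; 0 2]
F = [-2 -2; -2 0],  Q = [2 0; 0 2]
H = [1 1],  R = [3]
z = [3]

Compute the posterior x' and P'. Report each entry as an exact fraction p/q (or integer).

x̄ = F·x = [6, 0]
P̄ = F·P·Fᵀ + Q = [18 8; 8 10]
y = z − H·x̄ = [-3]
S = H·P̄·Hᵀ + R = [47]
K = P̄·Hᵀ·S⁻¹ = [26/47; 18/47]
x' = x̄ + K·y = [204/47, -54/47]
P' = (I − K·H)·P̄ = [170/47 -92/47; -92/47 146/47]

x' = [204/47, -54/47]
P' = [170/47 -92/47; -92/47 146/47]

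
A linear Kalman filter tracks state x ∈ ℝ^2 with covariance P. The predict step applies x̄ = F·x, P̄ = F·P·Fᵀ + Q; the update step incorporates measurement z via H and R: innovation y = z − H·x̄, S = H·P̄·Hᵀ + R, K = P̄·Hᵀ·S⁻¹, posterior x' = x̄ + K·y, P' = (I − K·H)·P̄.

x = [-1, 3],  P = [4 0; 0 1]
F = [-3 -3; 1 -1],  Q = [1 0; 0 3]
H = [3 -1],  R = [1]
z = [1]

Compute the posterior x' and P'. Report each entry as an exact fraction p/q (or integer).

x' = [-73/53, -811/159]
P' = [37/53 284/159; 284/159 2591/477]

x̄ = F·x = [-6, -4]
P̄ = F·P·Fᵀ + Q = [46 -9; -9 8]
y = z − H·x̄ = [15]
S = H·P̄·Hᵀ + R = [477]
K = P̄·Hᵀ·S⁻¹ = [49/159; -35/477]
x' = x̄ + K·y = [-73/53, -811/159]
P' = (I − K·H)·P̄ = [37/53 284/159; 284/159 2591/477]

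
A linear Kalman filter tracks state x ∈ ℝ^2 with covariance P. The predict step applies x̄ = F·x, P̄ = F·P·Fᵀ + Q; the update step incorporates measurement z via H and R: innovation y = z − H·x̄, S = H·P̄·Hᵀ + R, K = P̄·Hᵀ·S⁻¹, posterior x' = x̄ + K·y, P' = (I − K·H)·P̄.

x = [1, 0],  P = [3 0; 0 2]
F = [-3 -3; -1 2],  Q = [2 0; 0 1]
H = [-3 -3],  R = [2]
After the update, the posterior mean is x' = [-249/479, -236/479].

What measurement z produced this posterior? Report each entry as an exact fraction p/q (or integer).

z = [3]

x̄ = F·x = [-3, -1]
P̄ = F·P·Fᵀ + Q = [47 -3; -3 12]
S = H·P̄·Hᵀ + R = [479]
K = P̄·Hᵀ·S⁻¹ = [-132/479; -27/479]
x' − x̄ = [1188/479, 243/479] = K·y
y = (KᵀK)⁻¹·Kᵀ·(x' − x̄) = [-9]
z = y + H·x̄ = [-9] + [12] = [3]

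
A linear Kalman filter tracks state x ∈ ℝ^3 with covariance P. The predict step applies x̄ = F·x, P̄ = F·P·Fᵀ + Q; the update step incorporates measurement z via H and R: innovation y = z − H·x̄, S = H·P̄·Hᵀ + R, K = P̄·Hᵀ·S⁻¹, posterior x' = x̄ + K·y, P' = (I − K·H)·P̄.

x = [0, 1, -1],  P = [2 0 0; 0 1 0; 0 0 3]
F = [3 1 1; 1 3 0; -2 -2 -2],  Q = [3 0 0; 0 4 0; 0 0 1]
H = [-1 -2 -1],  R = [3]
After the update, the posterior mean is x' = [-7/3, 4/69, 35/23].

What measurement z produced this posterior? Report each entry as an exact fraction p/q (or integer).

x̄ = F·x = [0, 3, 0]
P̄ = F·P·Fᵀ + Q = [25 9 -20; 9 15 -10; -20 -10 25]
S = H·P̄·Hᵀ + R = [69]
K = P̄·Hᵀ·S⁻¹ = [-1/3; -29/69; 5/23]
x' − x̄ = [-7/3, -203/69, 35/23] = K·y
y = (KᵀK)⁻¹·Kᵀ·(x' − x̄) = [7]
z = y + H·x̄ = [7] + [-6] = [1]

z = [1]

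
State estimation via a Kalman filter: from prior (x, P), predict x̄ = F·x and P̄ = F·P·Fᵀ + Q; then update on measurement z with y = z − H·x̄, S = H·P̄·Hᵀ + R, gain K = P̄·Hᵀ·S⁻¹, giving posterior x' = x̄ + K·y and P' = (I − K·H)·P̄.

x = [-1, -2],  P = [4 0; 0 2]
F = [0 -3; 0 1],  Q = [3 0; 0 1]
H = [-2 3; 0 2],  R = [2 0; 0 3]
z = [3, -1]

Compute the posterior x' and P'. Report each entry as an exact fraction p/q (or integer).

x̄ = F·x = [6, -2]
P̄ = F·P·Fᵀ + Q = [21 -6; -6 3]
y = z − H·x̄ = [21, 3]
S = H·P̄·Hᵀ + R = [185 42; 42 15]
K = P̄·Hᵀ·S⁻¹ = [-132/337 100/337; 21/337 76/337]
x' = x̄ + K·y = [-450/337, -5/337]
P' = (I − K·H)·P̄ = [357/337 150/337; 150/337 114/337]

x' = [-450/337, -5/337]
P' = [357/337 150/337; 150/337 114/337]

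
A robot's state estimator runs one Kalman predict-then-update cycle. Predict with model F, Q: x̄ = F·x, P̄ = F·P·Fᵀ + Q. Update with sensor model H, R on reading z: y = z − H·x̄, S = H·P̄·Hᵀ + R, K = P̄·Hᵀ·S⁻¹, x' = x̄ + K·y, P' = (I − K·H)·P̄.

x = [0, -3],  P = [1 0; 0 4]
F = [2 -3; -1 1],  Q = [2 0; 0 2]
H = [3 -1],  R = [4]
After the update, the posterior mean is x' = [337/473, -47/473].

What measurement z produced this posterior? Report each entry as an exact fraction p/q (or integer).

z = [2]

x̄ = F·x = [9, -3]
P̄ = F·P·Fᵀ + Q = [42 -14; -14 7]
S = H·P̄·Hᵀ + R = [473]
K = P̄·Hᵀ·S⁻¹ = [140/473; -49/473]
x' − x̄ = [-3920/473, 1372/473] = K·y
y = (KᵀK)⁻¹·Kᵀ·(x' − x̄) = [-28]
z = y + H·x̄ = [-28] + [30] = [2]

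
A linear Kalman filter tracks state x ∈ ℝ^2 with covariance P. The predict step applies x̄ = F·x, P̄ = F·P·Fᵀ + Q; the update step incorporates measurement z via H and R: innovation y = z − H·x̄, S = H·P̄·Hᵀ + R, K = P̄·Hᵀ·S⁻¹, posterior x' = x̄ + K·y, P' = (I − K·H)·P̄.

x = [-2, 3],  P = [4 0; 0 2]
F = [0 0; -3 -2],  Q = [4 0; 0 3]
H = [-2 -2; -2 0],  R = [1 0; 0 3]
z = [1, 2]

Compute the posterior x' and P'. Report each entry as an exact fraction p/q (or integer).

x' = [-1016/1213, 1222/3639]
P' = [756/1213 -752/1213; -752/1213 3149/3639]

x̄ = F·x = [0, 0]
P̄ = F·P·Fᵀ + Q = [4 0; 0 47]
y = z − H·x̄ = [1, 2]
S = H·P̄·Hᵀ + R = [205 16; 16 19]
K = P̄·Hᵀ·S⁻¹ = [-8/1213 -504/1213; -1786/3639 1504/3639]
x' = x̄ + K·y = [-1016/1213, 1222/3639]
P' = (I − K·H)·P̄ = [756/1213 -752/1213; -752/1213 3149/3639]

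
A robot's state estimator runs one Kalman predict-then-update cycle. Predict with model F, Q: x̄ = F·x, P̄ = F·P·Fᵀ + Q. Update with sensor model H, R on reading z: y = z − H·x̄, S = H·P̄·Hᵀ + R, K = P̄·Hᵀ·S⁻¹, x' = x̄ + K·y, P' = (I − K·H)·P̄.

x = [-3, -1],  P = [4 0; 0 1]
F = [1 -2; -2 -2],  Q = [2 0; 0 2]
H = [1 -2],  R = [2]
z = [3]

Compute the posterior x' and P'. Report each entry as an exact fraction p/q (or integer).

x̄ = F·x = [-1, 8]
P̄ = F·P·Fᵀ + Q = [10 -4; -4 22]
y = z − H·x̄ = [20]
S = H·P̄·Hᵀ + R = [116]
K = P̄·Hᵀ·S⁻¹ = [9/58; -12/29]
x' = x̄ + K·y = [61/29, -8/29]
P' = (I − K·H)·P̄ = [209/29 100/29; 100/29 62/29]

x' = [61/29, -8/29]
P' = [209/29 100/29; 100/29 62/29]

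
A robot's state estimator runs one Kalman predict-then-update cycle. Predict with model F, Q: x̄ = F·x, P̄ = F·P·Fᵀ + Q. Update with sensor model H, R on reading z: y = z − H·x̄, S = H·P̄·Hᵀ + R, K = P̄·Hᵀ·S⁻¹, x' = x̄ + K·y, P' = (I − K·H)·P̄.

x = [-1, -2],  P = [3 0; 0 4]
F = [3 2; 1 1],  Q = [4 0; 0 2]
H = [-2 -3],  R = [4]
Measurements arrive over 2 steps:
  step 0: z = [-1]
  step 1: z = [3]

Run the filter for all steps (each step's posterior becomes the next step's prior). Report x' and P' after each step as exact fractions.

step 0: x' = [47/159, 11/159], P' = [1394/477 -736/477; -736/477 572/477]
step 1: x' = [-29775/33166, -247/721], P' = [49157/16583 -1124/721; -1124/721 860/721]

step 0: x̄ = F·x = [-7, -3]
step 0: P̄ = F·P·Fᵀ + Q = [47 17; 17 9]
step 0: y = z − H·x̄ = [-24]
step 0: S = H·P̄·Hᵀ + R = [477]
step 0: K = P̄·Hᵀ·S⁻¹ = [-145/477; -61/477]
step 0: x' = x̄ + K·y = [47/159, 11/159]
step 0: P' = (I − K·H)·P̄ = [1394/477 -736/477; -736/477 572/477]
step 1: x̄ = F·x = [163/159, 58/159]
step 1: P̄ = F·P·Fᵀ + Q = [7910/477 1646/477; 1646/477 1448/477]
step 1: y = z − H·x̄ = [977/159]
step 1: S = H·P̄·Hᵀ + R = [66332/477]
step 1: K = P̄·Hᵀ·S⁻¹ = [-10379/33166; -83/721]
step 1: x' = x̄ + K·y = [-29775/33166, -247/721]
step 1: P' = (I − K·H)·P̄ = [49157/16583 -1124/721; -1124/721 860/721]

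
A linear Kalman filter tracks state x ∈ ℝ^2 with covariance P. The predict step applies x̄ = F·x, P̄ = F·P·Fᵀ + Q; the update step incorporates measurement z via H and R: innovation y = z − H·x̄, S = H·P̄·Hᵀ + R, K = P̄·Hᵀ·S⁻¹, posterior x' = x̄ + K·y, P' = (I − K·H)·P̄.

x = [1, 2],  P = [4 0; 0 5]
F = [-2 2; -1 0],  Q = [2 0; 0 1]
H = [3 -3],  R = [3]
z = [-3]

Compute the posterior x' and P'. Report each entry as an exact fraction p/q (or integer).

x' = [-98/41, -59/41]
P' = [208/41 193/41; 193/41 383/82]

x̄ = F·x = [2, -1]
P̄ = F·P·Fᵀ + Q = [38 8; 8 5]
y = z − H·x̄ = [-12]
S = H·P̄·Hᵀ + R = [246]
K = P̄·Hᵀ·S⁻¹ = [15/41; 3/82]
x' = x̄ + K·y = [-98/41, -59/41]
P' = (I − K·H)·P̄ = [208/41 193/41; 193/41 383/82]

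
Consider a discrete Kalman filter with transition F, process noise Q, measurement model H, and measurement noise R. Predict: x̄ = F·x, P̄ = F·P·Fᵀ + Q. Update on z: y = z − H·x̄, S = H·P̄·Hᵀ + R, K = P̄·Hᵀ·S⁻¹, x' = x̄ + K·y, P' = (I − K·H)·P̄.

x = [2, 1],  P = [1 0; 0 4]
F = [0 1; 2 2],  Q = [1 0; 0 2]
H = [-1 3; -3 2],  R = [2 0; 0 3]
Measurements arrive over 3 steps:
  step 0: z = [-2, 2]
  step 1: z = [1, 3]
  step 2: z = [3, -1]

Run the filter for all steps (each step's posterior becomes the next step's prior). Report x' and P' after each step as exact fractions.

step 0: x' = [-3772/2799, -964/933], P' = [1640/2799 338/933; 338/933 122/311]
step 1: x' = [-1866535/2154531, -20510/718177], P' = [1002052/2154531 204182/718177; 204182/718177 245058/718177]
step 2: x' = [417181895/474210977, 535342304/474210977], P' = [657830180/1422632931 133489270/474210977; 133489270/474210977 160415058/474210977]

step 0: x̄ = F·x = [1, 6]
step 0: P̄ = F·P·Fᵀ + Q = [5 8; 8 22]
step 0: y = z − H·x̄ = [-19, -7]
step 0: S = H·P̄·Hᵀ + R = [157 59; 59 40]
step 0: K = P̄·Hᵀ·S⁻¹ = [701/2799 -964/2799; 380/933 -94/933]
step 0: x' = x̄ + K·y = [-3772/2799, -964/933]
step 0: P' = (I − K·H)·P̄ = [1640/2799 338/933; 338/933 122/311]
step 1: x̄ = F·x = [-964/933, -13328/2799]
step 1: P̄ = F·P·Fᵀ + Q = [433/311 1408/933; 1408/933 24662/2799]
step 1: y = z − H·x̄ = [13297/933, 26377/2799]
step 1: S = H·P̄·Hᵀ + R = [22901/311 37733/933; 37733/933 91430/2799]
step 1: K = P̄·Hᵀ·S⁻¹ = [417793/2154531 -197896/718177; 265496/718177 -40810/718177]
step 1: x' = x̄ + K·y = [-1866535/2154531, -20510/718177]
step 1: P' = (I − K·H)·P̄ = [1002052/2154531 204182/718177; 204182/718177 245058/718177]
step 2: x̄ = F·x = [-20510/718177, -3856130/2154531]
step 2: P̄ = F·P·Fᵀ + Q = [963235/718177 898480/718177; 898480/718177 16158334/2154531]
step 2: y = z − H·x̄ = [5990151/718177, 5373139/2154531]
step 2: S = H·P̄·Hᵀ + R = [45483711/718177 25323093/718177; 25323093/718177 64758994/2154531]
step 2: K = P̄·Hᵀ·S⁻¹ = [271786625/1422632931 -130283880/474210977; 173877952/474210977 -26545898/474210977]
step 2: x' = x̄ + K·y = [417181895/474210977, 535342304/474210977]
step 2: P' = (I − K·H)·P̄ = [657830180/1422632931 133489270/474210977; 133489270/474210977 160415058/474210977]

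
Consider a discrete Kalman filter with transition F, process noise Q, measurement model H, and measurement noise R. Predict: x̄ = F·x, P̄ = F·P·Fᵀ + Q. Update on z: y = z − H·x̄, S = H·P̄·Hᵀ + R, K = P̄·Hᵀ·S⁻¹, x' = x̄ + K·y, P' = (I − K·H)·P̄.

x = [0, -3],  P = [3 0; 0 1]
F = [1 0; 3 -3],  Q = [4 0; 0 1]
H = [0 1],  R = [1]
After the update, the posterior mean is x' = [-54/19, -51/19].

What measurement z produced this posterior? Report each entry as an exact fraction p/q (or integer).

x̄ = F·x = [0, 9]
P̄ = F·P·Fᵀ + Q = [7 9; 9 37]
S = H·P̄·Hᵀ + R = [38]
K = P̄·Hᵀ·S⁻¹ = [9/38; 37/38]
x' − x̄ = [-54/19, -222/19] = K·y
y = (KᵀK)⁻¹·Kᵀ·(x' − x̄) = [-12]
z = y + H·x̄ = [-12] + [9] = [-3]

z = [-3]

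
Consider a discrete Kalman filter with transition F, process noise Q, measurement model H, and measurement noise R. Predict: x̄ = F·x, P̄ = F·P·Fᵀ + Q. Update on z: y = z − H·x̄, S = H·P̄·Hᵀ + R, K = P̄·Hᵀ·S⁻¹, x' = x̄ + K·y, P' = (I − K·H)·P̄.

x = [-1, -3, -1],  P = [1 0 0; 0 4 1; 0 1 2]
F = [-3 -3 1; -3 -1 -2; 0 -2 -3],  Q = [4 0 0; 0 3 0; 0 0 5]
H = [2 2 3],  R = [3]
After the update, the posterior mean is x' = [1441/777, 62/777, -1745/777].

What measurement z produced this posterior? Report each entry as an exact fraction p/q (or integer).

z = [-3]

x̄ = F·x = [11, 8, 9]
P̄ = F·P·Fᵀ + Q = [45 22 25; 22 28 27; 25 27 51]
S = H·P̄·Hᵀ + R = [1554]
K = P̄·Hᵀ·S⁻¹ = [209/1554; 181/1554; 257/1554]
x' − x̄ = [-7106/777, -6154/777, -8738/777] = K·y
y = (KᵀK)⁻¹·Kᵀ·(x' − x̄) = [-68]
z = y + H·x̄ = [-68] + [65] = [-3]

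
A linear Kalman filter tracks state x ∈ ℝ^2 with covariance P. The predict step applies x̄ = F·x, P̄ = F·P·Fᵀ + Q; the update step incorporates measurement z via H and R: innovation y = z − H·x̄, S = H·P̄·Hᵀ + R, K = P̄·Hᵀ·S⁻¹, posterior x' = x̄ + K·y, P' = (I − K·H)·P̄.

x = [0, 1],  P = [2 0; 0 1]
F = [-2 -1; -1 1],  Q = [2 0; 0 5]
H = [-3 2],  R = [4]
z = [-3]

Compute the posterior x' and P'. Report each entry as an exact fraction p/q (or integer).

x' = [13/11, 43/99]
P' = [40/11 54/11; 54/11 743/99]

x̄ = F·x = [-1, 1]
P̄ = F·P·Fᵀ + Q = [11 3; 3 8]
y = z − H·x̄ = [-8]
S = H·P̄·Hᵀ + R = [99]
K = P̄·Hᵀ·S⁻¹ = [-3/11; 7/99]
x' = x̄ + K·y = [13/11, 43/99]
P' = (I − K·H)·P̄ = [40/11 54/11; 54/11 743/99]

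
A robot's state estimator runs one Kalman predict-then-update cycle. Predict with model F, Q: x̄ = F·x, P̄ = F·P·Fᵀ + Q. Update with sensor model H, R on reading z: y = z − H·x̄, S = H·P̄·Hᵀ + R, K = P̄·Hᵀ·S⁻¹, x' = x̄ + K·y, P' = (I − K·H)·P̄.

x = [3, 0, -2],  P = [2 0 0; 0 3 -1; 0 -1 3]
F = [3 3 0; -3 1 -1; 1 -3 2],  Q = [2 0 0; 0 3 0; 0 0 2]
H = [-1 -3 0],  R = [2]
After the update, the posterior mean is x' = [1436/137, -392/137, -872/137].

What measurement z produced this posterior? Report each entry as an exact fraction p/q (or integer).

x̄ = F·x = [9, -7, -1]
P̄ = F·P·Fᵀ + Q = [47 -6 -27; -6 29 -26; -27 -26 55]
S = H·P̄·Hᵀ + R = [274]
K = P̄·Hᵀ·S⁻¹ = [-29/274; -81/274; 105/274]
x' − x̄ = [203/137, 567/137, -735/137] = K·y
y = (KᵀK)⁻¹·Kᵀ·(x' − x̄) = [-14]
z = y + H·x̄ = [-14] + [12] = [-2]

z = [-2]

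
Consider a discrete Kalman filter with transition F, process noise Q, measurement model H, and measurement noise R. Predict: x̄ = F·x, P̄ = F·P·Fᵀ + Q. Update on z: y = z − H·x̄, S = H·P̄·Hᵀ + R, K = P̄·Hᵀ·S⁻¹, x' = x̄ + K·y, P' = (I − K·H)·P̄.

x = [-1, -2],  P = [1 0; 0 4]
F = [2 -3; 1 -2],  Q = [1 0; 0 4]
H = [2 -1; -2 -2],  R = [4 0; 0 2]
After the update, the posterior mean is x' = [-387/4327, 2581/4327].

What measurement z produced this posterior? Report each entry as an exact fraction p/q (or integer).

z = [-1, -1]

x̄ = F·x = [4, 3]
P̄ = F·P·Fᵀ + Q = [41 26; 26 21]
S = H·P̄·Hᵀ + R = [85 -174; -174 458]
K = P̄·Hᵀ·S⁻¹ = [1166/4327 -823/4327; -1079/4327 -1298/4327]
x' − x̄ = [-17695/4327, -10400/4327] = K·y
y = (KᵀK)⁻¹·Kᵀ·(x' − x̄) = [-6, 13]
z = y + H·x̄ = [-6, 13] + [5, -14] = [-1, -1]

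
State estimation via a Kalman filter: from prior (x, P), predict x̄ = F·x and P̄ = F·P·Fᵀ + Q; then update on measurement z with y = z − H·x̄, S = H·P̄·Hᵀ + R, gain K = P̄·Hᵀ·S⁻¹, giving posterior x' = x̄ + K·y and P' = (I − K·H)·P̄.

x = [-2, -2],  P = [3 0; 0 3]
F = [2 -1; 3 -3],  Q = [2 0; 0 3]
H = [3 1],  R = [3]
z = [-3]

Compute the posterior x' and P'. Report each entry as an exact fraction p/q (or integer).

x̄ = F·x = [-2, 0]
P̄ = F·P·Fᵀ + Q = [17 27; 27 57]
y = z − H·x̄ = [3]
S = H·P̄·Hᵀ + R = [375]
K = P̄·Hᵀ·S⁻¹ = [26/125; 46/125]
x' = x̄ + K·y = [-172/125, 138/125]
P' = (I − K·H)·P̄ = [97/125 -213/125; -213/125 777/125]

x' = [-172/125, 138/125]
P' = [97/125 -213/125; -213/125 777/125]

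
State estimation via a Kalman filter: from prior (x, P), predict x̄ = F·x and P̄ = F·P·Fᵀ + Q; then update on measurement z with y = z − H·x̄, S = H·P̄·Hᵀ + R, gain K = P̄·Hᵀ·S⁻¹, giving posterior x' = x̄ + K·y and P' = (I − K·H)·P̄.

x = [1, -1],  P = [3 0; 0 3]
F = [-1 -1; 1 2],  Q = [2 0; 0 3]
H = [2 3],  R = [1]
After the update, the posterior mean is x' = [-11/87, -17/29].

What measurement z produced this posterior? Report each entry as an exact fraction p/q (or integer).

x̄ = F·x = [0, -1]
P̄ = F·P·Fᵀ + Q = [8 -9; -9 18]
S = H·P̄·Hᵀ + R = [87]
K = P̄·Hᵀ·S⁻¹ = [-11/87; 12/29]
x' − x̄ = [-11/87, 12/29] = K·y
y = (KᵀK)⁻¹·Kᵀ·(x' − x̄) = [1]
z = y + H·x̄ = [1] + [-3] = [-2]

z = [-2]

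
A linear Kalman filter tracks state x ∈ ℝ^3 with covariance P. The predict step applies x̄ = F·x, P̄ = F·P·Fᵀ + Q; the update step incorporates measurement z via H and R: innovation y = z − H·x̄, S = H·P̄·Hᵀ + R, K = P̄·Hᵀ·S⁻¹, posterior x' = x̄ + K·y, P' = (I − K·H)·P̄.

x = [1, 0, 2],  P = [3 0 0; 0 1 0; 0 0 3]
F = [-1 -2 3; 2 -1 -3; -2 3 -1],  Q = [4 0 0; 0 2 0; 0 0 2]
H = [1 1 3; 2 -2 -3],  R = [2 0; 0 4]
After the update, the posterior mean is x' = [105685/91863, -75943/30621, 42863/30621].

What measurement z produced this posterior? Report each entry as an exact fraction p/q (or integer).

z = [3, 3]

x̄ = F·x = [5, -4, -4]
P̄ = F·P·Fᵀ + Q = [38 -31 -9; -31 42 -6; -9 -6 26]
S = H·P̄·Hᵀ + R = [164 -215; -215 842]
K = P̄·Hᵀ·S⁻¹ = [18635/91863 22760/91863; -11138/30621 -7499/30621; 11662/30621 -77/30621]
x' − x̄ = [-353630/91863, 46541/30621, 165347/30621] = K·y
y = (KᵀK)⁻¹·Kᵀ·(x' − x̄) = [14, -27]
z = y + H·x̄ = [14, -27] + [-11, 30] = [3, 3]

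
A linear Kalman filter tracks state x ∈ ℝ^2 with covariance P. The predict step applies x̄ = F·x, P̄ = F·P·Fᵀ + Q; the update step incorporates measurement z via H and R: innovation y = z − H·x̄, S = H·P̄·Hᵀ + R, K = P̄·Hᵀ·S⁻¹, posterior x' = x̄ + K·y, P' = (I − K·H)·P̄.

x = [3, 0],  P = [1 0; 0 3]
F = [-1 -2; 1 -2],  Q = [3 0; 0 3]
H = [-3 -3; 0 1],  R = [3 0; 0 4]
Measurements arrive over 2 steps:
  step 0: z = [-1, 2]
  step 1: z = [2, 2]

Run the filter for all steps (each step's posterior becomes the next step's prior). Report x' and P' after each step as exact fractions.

step 0: x̄ = F·x = [-3, 3]
step 0: P̄ = F·P·Fᵀ + Q = [16 11; 11 16]
step 0: y = z − H·x̄ = [-1, -1]
step 0: S = H·P̄·Hᵀ + R = [489 -81; -81 20]
step 0: K = P̄·Hᵀ·S⁻¹ = [-243/1073 -394/1073; -108/1073 421/1073]
step 0: x' = x̄ + K·y = [-2582/1073, 2906/1073]
step 0: P' = (I − K·H)·P̄ = [1819/1073 -1576/1073; -1576/1073 1684/1073]
step 1: x̄ = F·x = [-3230/1073, -8394/1073]
step 1: P̄ = F·P·Fᵀ + Q = [5470/1073 4917/1073; 4917/1073 18078/1073]
step 1: y = z − H·x̄ = [-32726/1073, 10540/1073]
step 1: S = H·P̄·Hᵀ + R = [303657/1073 -68985/1073; -68985/1073 22370/1073]
step 1: K = P̄·Hᵀ·S⁻¹ = [-22235/126367 -203964/631835; -18396/126367 226959/631835]
step 1: x' = x̄ + K·y = [-102944/126367, 18390/126367]
step 1: P' = (I − K·H)·P̄ = [927031/631835 -815856/631835; -815856/631835 907836/631835]

step 0: x' = [-2582/1073, 2906/1073], P' = [1819/1073 -1576/1073; -1576/1073 1684/1073]
step 1: x' = [-102944/126367, 18390/126367], P' = [927031/631835 -815856/631835; -815856/631835 907836/631835]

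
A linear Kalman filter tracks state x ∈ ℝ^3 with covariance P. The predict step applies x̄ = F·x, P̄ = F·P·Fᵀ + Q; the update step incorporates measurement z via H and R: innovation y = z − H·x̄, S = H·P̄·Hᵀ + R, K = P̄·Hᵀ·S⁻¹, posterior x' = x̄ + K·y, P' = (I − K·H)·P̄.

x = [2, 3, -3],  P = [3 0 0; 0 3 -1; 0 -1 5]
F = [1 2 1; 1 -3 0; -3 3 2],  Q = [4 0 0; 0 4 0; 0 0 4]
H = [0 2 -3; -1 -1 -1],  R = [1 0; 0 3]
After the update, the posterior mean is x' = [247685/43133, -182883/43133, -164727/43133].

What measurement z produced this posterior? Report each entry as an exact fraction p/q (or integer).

x̄ = F·x = [5, -7, -3]
P̄ = F·P·Fᵀ + Q = [20 -12 12; -12 34 -30; 12 -30 66]
S = H·P̄·Hᵀ + R = [1091 160; 160 63]
K = P̄·Hᵀ·S⁻¹ = [-580/43133 -12220/43133; 8674/43133 -16552/43133; -8574/43133 -11088/43133]
x' − x̄ = [32020/43133, 119048/43133, -35328/43133] = K·y
y = (KᵀK)⁻¹·Kᵀ·(x' − x̄) = [8, -3]
z = y + H·x̄ = [8, -3] + [-5, 5] = [3, 2]

z = [3, 2]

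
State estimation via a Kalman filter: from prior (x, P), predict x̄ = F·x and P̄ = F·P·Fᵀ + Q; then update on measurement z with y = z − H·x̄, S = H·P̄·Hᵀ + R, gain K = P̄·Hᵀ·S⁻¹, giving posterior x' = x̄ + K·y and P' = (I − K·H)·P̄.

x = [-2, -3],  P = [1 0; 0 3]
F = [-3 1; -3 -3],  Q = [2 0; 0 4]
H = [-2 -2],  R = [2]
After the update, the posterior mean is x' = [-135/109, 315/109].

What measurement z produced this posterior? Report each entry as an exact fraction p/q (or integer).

z = [-3]

x̄ = F·x = [3, 15]
P̄ = F·P·Fᵀ + Q = [14 0; 0 40]
S = H·P̄·Hᵀ + R = [218]
K = P̄·Hᵀ·S⁻¹ = [-14/109; -40/109]
x' − x̄ = [-462/109, -1320/109] = K·y
y = (KᵀK)⁻¹·Kᵀ·(x' − x̄) = [33]
z = y + H·x̄ = [33] + [-36] = [-3]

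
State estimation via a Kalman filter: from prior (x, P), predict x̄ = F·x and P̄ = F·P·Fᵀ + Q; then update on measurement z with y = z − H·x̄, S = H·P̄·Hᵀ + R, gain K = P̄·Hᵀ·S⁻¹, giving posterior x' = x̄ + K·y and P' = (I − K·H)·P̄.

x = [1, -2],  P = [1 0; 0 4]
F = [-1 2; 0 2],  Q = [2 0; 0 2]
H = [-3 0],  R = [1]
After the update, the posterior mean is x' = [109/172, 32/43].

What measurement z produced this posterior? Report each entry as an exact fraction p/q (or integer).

x̄ = F·x = [-5, -4]
P̄ = F·P·Fᵀ + Q = [19 16; 16 18]
S = H·P̄·Hᵀ + R = [172]
K = P̄·Hᵀ·S⁻¹ = [-57/172; -12/43]
x' − x̄ = [969/172, 204/43] = K·y
y = (KᵀK)⁻¹·Kᵀ·(x' − x̄) = [-17]
z = y + H·x̄ = [-17] + [15] = [-2]

z = [-2]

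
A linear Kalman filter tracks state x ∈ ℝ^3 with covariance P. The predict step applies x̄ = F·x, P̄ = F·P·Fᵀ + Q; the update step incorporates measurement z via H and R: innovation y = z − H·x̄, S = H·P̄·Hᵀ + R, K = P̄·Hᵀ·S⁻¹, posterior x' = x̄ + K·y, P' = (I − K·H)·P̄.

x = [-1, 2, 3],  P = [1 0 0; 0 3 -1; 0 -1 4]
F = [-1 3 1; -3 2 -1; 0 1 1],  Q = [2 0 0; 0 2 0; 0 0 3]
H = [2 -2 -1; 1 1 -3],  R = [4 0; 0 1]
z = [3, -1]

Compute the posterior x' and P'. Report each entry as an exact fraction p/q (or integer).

x' = [3373/386, 1813/386, 927/193]
P' = [29287/1544 20149/1544 2041/193; 20149/1544 14933/1544 2877/386; 2041/193 2877/386 1167/193]

x̄ = F·x = [10, 4, 5]
P̄ = F·P·Fᵀ + Q = [28 18 9; 18 31 1; 9 1 8]
y = z − H·x̄ = [-4, 0]
S = H·P̄·Hᵀ + R = [72 -40; -40 108]
K = P̄·Hᵀ·S⁻¹ = [487/1544 113/386; -269/1544 279/772; 19/386 -43/386]
x' = x̄ + K·y = [3373/386, 1813/386, 927/193]
P' = (I − K·H)·P̄ = [29287/1544 20149/1544 2041/193; 20149/1544 14933/1544 2877/386; 2041/193 2877/386 1167/193]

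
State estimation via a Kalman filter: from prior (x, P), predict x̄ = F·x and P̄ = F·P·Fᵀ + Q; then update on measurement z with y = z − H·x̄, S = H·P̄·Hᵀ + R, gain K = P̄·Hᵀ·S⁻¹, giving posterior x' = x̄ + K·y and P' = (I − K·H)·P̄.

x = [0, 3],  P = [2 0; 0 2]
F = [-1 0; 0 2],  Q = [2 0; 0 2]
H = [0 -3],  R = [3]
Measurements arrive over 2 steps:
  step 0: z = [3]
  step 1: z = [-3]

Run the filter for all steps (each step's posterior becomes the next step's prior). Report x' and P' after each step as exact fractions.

step 0: x̄ = F·x = [0, 6]
step 0: P̄ = F·P·Fᵀ + Q = [4 0; 0 10]
step 0: y = z − H·x̄ = [21]
step 0: S = H·P̄·Hᵀ + R = [93]
step 0: K = P̄·Hᵀ·S⁻¹ = [0; -10/31]
step 0: x' = x̄ + K·y = [0, -24/31]
step 0: P' = (I − K·H)·P̄ = [4 0; 0 10/31]
step 1: x̄ = F·x = [0, -48/31]
step 1: P̄ = F·P·Fᵀ + Q = [6 0; 0 102/31]
step 1: y = z − H·x̄ = [-237/31]
step 1: S = H·P̄·Hᵀ + R = [1011/31]
step 1: K = P̄·Hᵀ·S⁻¹ = [0; -102/337]
step 1: x' = x̄ + K·y = [0, 258/337]
step 1: P' = (I − K·H)·P̄ = [6 0; 0 102/337]

step 0: x' = [0, -24/31], P' = [4 0; 0 10/31]
step 1: x' = [0, 258/337], P' = [6 0; 0 102/337]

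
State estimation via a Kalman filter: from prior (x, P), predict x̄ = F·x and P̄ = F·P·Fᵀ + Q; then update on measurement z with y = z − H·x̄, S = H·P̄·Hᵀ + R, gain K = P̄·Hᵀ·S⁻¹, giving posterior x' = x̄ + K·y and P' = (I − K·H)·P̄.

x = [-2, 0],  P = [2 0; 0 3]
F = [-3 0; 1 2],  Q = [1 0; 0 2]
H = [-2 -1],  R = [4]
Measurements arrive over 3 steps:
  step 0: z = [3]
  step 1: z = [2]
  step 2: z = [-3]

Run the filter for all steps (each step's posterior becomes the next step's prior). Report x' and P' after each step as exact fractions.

step 0: x' = [2/9, -49/18], P' = [43/9 -70/9; -70/9 142/9]
step 1: x' = [2845/3133, -12120/3133], P' = [7531/3133 -10730/3133; -10730/3133 25184/3133]
step 2: x' = [1347793/534941, -1282219/534941], P' = [1347187/534941 -1959930/534941; -1959930/534941 4540608/534941]

step 0: x̄ = F·x = [6, -2]
step 0: P̄ = F·P·Fᵀ + Q = [19 -6; -6 16]
step 0: y = z − H·x̄ = [13]
step 0: S = H·P̄·Hᵀ + R = [72]
step 0: K = P̄·Hᵀ·S⁻¹ = [-4/9; -1/18]
step 0: x' = x̄ + K·y = [2/9, -49/18]
step 0: P' = (I − K·H)·P̄ = [43/9 -70/9; -70/9 142/9]
step 1: x̄ = F·x = [-2/3, -47/9]
step 1: P̄ = F·P·Fᵀ + Q = [44 97/3; 97/3 349/9]
step 1: y = z − H·x̄ = [-41/9]
step 1: S = H·P̄·Hᵀ + R = [3133/9]
step 1: K = P̄·Hᵀ·S⁻¹ = [-1083/3133; -931/3133]
step 1: x' = x̄ + K·y = [2845/3133, -12120/3133]
step 1: P' = (I − K·H)·P̄ = [7531/3133 -10730/3133; -10730/3133 25184/3133]
step 2: x̄ = F·x = [-8535/3133, -21395/3133]
step 2: P̄ = F·P·Fᵀ + Q = [70912/3133 41787/3133; 41787/3133 71613/3133]
step 2: y = z − H·x̄ = [-47864/3133]
step 2: S = H·P̄·Hᵀ + R = [534941/3133]
step 2: K = P̄·Hᵀ·S⁻¹ = [-183611/534941; -155187/534941]
step 2: x' = x̄ + K·y = [1347793/534941, -1282219/534941]
step 2: P' = (I − K·H)·P̄ = [1347187/534941 -1959930/534941; -1959930/534941 4540608/534941]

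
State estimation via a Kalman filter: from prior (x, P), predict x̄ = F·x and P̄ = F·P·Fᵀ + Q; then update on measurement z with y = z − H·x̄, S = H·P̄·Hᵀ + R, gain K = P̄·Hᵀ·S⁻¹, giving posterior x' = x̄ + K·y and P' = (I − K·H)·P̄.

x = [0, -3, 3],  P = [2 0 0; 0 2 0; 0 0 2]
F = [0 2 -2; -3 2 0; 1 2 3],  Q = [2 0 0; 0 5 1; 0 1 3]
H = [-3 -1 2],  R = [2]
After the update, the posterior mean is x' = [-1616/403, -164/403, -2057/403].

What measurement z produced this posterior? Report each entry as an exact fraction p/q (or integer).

x̄ = F·x = [-12, -6, 3]
P̄ = F·P·Fᵀ + Q = [18 8 -4; 8 31 3; -4 3 31]
S = H·P̄·Hᵀ + R = [403]
K = P̄·Hᵀ·S⁻¹ = [-70/403; -49/403; 71/403]
x' − x̄ = [3220/403, 2254/403, -3266/403] = K·y
y = (KᵀK)⁻¹·Kᵀ·(x' − x̄) = [-46]
z = y + H·x̄ = [-46] + [48] = [2]

z = [2]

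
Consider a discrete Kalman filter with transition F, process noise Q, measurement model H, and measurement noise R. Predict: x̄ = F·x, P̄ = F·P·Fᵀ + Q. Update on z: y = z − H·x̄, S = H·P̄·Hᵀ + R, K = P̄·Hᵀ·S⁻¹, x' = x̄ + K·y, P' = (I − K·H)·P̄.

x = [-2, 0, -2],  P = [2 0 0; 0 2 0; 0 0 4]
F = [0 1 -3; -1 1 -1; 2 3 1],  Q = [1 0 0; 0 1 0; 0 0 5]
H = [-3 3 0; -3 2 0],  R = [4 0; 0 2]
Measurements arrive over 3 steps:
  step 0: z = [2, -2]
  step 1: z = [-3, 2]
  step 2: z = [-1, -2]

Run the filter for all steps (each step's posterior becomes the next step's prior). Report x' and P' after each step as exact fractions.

step 0: x' = [8066/2639, 1364/377, -14570/2639], P' = [5582/2639 946/377 -680/2639; 946/377 1206/377 -112/377; -680/2639 -112/377 89997/2639]
step 1: x' = [-56275082/34531105, -13307839/6906221, 643552897/34531105], P' = [43099522/34531105 9452682/6906221 -67247032/34531105; 9452682/6906221 11741838/6906221 -17070156/6906221; -67247032/34531105 -17070156/6906221 2801552042/34531105]
step 2: x' = [152212600258/153259403473, 88406199395/153259403473, -993196337814/153259403473], P' = [190913535634/153259403473 209161588146/153259403473 -219662646300/153259403473; 209161588146/153259403473 1817488730314/1072815824311 -275670478244/153259403473; -219662646300/153259403473 -275670478244/153259403473 6855772755321/153259403473]

step 0: x̄ = F·x = [6, 4, -6]
step 0: P̄ = F·P·Fᵀ + Q = [39 14 -6; 14 9 -2; -6 -2 35]
step 0: y = z − H·x̄ = [8, 8]
step 0: S = H·P̄·Hᵀ + R = [184 195; 195 221]
step 0: K = P̄·Hᵀ·S⁻¹ = [60/203 -1751/2639; 15/29 -213/377; -6/203 236/2639]
step 0: x' = x̄ + K·y = [8066/2639, 1364/377, -14570/2639]
step 0: P' = (I − K·H)·P̄ = [5582/2639 946/377 -680/2639; 946/377 1206/377 -112/377; -680/2639 -112/377 89997/2639]
step 1: x̄ = F·x = [53258/2639, 16052/2639, 30206/2639]
step 1: P̄ = F·P·Fᵀ + Q = [825758/2639 272907/2639 -221069/2639; 272907/2639 93624/2639 -78849/2639; -221069/2639 -78849/2639 273538/2639]
step 1: y = z − H·x̄ = [7977/203, 132948/2639]
step 1: S = H·P̄·Hᵀ + R = [259436/203 299997/203; 299997/203 4536712/2639]
step 1: K = P̄·Hᵀ·S⁻¹ = [3122916/34531105 -17385873/34531105; 1716867/6906221 -2437185/6906221; -13577811/34531105 15519768/34531105]
step 1: x' = x̄ + K·y = [-56275082/34531105, -13307839/6906221, 643552897/34531105]
step 1: P' = (I − K·H)·P̄ = [43099522/34531105 9452682/6906221 -67247032/34531105; 9452682/6906221 11741838/6906221 -17070156/6906221; -67247032/34531105 -17070156/6906221 2801552042/34531105]
step 2: x̄ = F·x = [-1997197886/34531105, -18680486/986603, 331385148/34531105]
step 2: P̄ = F·P·Fᵀ + Q = [25819313353/34531105 244450398/986603 -7047713304/34531105; 244450398/986603 82273501/986603 -68184122/986603; -7047713304/34531105 -68184122/986603 3461056477/34531105]
step 2: y = z − H·x̄ = [-4064673733/34531105, -4753021848/34531105]
step 2: S = H·P̄·Hᵀ + R = [104424346672/34531105 121314796437/34531105; 121314796437/34531105 141292005367/34531105]
step 2: K = P̄·Hᵀ·S⁻¹ = [13686039384/153259403473 -77208715305/153259403473; 265018209969/1072815824311 -378707945219/1072815824311; -42005873958/153259403473 53823491206/153259403473]
step 2: x' = x̄ + K·y = [152212600258/153259403473, 88406199395/153259403473, -993196337814/153259403473]
step 2: P' = (I − K·H)·P̄ = [190913535634/153259403473 209161588146/153259403473 -219662646300/153259403473; 209161588146/153259403473 1817488730314/1072815824311 -275670478244/153259403473; -219662646300/153259403473 -275670478244/153259403473 6855772755321/153259403473]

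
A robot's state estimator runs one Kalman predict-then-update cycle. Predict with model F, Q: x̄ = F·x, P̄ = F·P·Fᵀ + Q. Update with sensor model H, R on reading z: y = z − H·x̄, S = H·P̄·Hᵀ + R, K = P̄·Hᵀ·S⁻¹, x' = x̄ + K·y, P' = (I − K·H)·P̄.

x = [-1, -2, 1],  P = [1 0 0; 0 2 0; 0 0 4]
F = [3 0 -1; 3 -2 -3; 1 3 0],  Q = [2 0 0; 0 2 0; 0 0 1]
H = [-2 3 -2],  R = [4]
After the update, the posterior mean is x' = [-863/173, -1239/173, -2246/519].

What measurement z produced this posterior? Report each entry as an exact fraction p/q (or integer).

x̄ = F·x = [-4, -2, -7]
P̄ = F·P·Fᵀ + Q = [15 21 3; 21 55 -9; 3 -9 20]
S = H·P̄·Hᵀ + R = [519]
K = P̄·Hᵀ·S⁻¹ = [9/173; 47/173; -73/519]
x' − x̄ = [-171/173, -893/173, 1387/519] = K·y
y = (KᵀK)⁻¹·Kᵀ·(x' − x̄) = [-19]
z = y + H·x̄ = [-19] + [16] = [-3]

z = [-3]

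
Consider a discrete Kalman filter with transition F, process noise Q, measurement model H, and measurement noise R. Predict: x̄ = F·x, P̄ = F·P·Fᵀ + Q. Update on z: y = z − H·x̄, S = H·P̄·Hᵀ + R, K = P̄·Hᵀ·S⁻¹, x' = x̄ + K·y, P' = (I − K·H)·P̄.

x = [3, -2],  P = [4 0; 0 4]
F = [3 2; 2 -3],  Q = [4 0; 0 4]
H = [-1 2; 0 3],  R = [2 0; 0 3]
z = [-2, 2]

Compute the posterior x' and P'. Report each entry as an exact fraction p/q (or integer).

x̄ = F·x = [5, 12]
P̄ = F·P·Fᵀ + Q = [56 0; 0 56]
y = z − H·x̄ = [-21, -34]
S = H·P̄·Hᵀ + R = [282 336; 336 507]
K = P̄·Hᵀ·S⁻¹ = [-4732/5013 3136/5013; 56/5013 1624/5013]
x' = x̄ + K·y = [17813/5013, 3764/5013]
P' = (I − K·H)·P̄ = [15736/5013 3136/5013; 3136/5013 1624/5013]

x' = [17813/5013, 3764/5013]
P' = [15736/5013 3136/5013; 3136/5013 1624/5013]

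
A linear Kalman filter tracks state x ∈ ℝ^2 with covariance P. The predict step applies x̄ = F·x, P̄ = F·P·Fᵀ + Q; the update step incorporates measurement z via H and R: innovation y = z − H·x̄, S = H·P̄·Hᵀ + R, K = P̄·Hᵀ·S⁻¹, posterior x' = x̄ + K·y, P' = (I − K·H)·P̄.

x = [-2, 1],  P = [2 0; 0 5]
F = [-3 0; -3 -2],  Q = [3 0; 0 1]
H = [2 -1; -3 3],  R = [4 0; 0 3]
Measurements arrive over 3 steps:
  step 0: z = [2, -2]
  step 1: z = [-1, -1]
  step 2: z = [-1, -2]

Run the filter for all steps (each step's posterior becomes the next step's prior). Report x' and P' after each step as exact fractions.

step 0: x' = [1923/914, 679/457], P' = [6519/1828 3501/914; 3501/914 2019/457]
step 1: x' = [-4661253/2494715, -1120075/498943], P' = [8842236/2494715 1929756/498943; 1929756/498943 2254844/498943]
step 2: x' = [-1861138401/1711435693, -2864890861/1711435693], P' = [12094453473/3422871386 6599820591/1711435693; 6599820591/1711435693 7714342710/1711435693]

step 0: x̄ = F·x = [6, 4]
step 0: P̄ = F·P·Fᵀ + Q = [21 18; 18 39]
step 0: y = z − H·x̄ = [-6, 4]
step 0: S = H·P̄·Hᵀ + R = [55 -81; -81 219]
step 0: K = P̄·Hᵀ·S⁻¹ = [1509/1828 483/1828; 741/914 537/914]
step 0: x' = x̄ + K·y = [1923/914, 679/457]
step 0: P' = (I − K·H)·P̄ = [6519/1828 3501/914; 3501/914 2019/457]
step 1: x̄ = F·x = [-5769/914, -8485/914]
step 1: P̄ = F·P·Fᵀ + Q = [64155/1828 100683/1828; 100683/1828 176827/1828]
step 1: y = z − H·x̄ = [2139/914, 3617/457]
step 1: S = H·P̄·Hᵀ + R = [38027/1828 -2316/457; -2316/457 90507/457]
step 1: K = P̄·Hᵀ·S⁻¹ = [2008923/2494715 806544/2494715; 401167/498943 325088/498943]
step 1: x' = x̄ + K·y = [-4661253/2494715, -1120075/498943]
step 1: P' = (I − K·H)·P̄ = [8842236/2494715 1929756/498943; 1929756/498943 2254844/498943]
step 2: x̄ = F·x = [13983759/2494715, 25184509/2494715]
step 2: P̄ = F·P·Fᵀ + Q = [87064269/2494715 137472804/2494715; 137472804/2494715 242957079/2494715]
step 2: y = z − H·x̄ = [-5277724/2494715, -7718336/498943]
step 2: S = H·P̄·Hᵀ + R = [51301799/2494715 -2800323/498943; -2800323/498943 100633161/498943]
step 2: K = P̄·Hᵀ·S⁻¹ = [88623111/110415206 1105187709/3422871386; 44236278/55207603 1114522119/1711435693]
step 2: x' = x̄ + K·y = [-1861138401/1711435693, -2864890861/1711435693]
step 2: P' = (I − K·H)·P̄ = [12094453473/3422871386 6599820591/1711435693; 6599820591/1711435693 7714342710/1711435693]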